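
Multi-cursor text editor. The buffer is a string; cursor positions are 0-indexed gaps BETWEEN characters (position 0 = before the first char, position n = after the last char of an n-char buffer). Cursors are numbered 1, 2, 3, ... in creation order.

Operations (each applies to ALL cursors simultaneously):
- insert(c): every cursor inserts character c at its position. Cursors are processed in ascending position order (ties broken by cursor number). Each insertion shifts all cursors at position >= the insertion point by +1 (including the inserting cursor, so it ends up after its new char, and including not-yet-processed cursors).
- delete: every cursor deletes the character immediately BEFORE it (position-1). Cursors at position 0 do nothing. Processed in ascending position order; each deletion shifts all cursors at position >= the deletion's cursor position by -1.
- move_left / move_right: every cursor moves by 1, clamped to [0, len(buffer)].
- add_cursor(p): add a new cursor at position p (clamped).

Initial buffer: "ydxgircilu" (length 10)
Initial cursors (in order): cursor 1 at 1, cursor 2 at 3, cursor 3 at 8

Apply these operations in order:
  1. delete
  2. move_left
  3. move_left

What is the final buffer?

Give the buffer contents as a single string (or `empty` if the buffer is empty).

After op 1 (delete): buffer="dgirclu" (len 7), cursors c1@0 c2@1 c3@5, authorship .......
After op 2 (move_left): buffer="dgirclu" (len 7), cursors c1@0 c2@0 c3@4, authorship .......
After op 3 (move_left): buffer="dgirclu" (len 7), cursors c1@0 c2@0 c3@3, authorship .......

Answer: dgirclu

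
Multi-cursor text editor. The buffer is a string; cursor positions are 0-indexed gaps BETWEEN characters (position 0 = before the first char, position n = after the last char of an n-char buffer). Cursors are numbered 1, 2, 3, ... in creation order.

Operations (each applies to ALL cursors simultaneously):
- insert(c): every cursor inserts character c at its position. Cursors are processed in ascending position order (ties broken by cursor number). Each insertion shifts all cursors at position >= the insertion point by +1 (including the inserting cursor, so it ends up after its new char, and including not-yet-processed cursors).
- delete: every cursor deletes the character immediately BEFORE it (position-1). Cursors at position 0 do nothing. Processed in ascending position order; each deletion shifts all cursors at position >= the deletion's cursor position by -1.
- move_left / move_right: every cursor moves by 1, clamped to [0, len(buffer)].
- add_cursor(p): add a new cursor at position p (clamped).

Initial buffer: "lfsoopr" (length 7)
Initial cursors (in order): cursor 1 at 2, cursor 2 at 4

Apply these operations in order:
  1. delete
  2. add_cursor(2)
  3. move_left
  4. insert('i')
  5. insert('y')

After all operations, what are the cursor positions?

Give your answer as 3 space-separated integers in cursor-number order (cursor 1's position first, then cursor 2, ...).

After op 1 (delete): buffer="lsopr" (len 5), cursors c1@1 c2@2, authorship .....
After op 2 (add_cursor(2)): buffer="lsopr" (len 5), cursors c1@1 c2@2 c3@2, authorship .....
After op 3 (move_left): buffer="lsopr" (len 5), cursors c1@0 c2@1 c3@1, authorship .....
After op 4 (insert('i')): buffer="iliisopr" (len 8), cursors c1@1 c2@4 c3@4, authorship 1.23....
After op 5 (insert('y')): buffer="iyliiyysopr" (len 11), cursors c1@2 c2@7 c3@7, authorship 11.2323....

Answer: 2 7 7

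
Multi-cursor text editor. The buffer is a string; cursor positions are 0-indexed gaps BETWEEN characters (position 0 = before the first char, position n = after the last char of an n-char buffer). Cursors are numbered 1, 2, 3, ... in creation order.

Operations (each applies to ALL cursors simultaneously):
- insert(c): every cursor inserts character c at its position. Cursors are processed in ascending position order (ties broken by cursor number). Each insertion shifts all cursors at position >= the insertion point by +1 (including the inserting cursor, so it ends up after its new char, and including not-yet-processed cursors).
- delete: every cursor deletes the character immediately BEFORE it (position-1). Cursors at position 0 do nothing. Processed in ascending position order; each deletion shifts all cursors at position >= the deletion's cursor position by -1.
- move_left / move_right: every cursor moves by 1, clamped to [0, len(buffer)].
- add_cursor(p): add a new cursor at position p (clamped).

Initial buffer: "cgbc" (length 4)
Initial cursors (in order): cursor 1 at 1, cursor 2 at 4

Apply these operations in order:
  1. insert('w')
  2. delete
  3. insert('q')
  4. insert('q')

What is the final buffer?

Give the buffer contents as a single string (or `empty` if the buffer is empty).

Answer: cqqgbcqq

Derivation:
After op 1 (insert('w')): buffer="cwgbcw" (len 6), cursors c1@2 c2@6, authorship .1...2
After op 2 (delete): buffer="cgbc" (len 4), cursors c1@1 c2@4, authorship ....
After op 3 (insert('q')): buffer="cqgbcq" (len 6), cursors c1@2 c2@6, authorship .1...2
After op 4 (insert('q')): buffer="cqqgbcqq" (len 8), cursors c1@3 c2@8, authorship .11...22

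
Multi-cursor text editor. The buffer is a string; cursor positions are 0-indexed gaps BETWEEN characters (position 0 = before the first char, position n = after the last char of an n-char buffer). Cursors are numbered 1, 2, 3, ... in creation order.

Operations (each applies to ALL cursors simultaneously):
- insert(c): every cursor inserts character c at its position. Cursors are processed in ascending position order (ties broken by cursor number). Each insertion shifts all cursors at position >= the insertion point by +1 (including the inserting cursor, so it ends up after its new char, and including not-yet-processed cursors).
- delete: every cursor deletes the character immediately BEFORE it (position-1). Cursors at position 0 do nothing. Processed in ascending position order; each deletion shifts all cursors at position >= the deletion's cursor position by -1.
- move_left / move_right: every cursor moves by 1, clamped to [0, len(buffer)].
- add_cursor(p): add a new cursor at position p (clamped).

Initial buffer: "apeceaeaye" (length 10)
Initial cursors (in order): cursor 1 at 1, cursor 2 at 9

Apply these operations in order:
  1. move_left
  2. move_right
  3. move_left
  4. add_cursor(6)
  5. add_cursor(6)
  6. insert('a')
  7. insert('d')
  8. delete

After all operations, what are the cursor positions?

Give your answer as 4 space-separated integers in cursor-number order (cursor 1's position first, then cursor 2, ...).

After op 1 (move_left): buffer="apeceaeaye" (len 10), cursors c1@0 c2@8, authorship ..........
After op 2 (move_right): buffer="apeceaeaye" (len 10), cursors c1@1 c2@9, authorship ..........
After op 3 (move_left): buffer="apeceaeaye" (len 10), cursors c1@0 c2@8, authorship ..........
After op 4 (add_cursor(6)): buffer="apeceaeaye" (len 10), cursors c1@0 c3@6 c2@8, authorship ..........
After op 5 (add_cursor(6)): buffer="apeceaeaye" (len 10), cursors c1@0 c3@6 c4@6 c2@8, authorship ..........
After op 6 (insert('a')): buffer="aapeceaaaeaaye" (len 14), cursors c1@1 c3@9 c4@9 c2@12, authorship 1......34..2..
After op 7 (insert('d')): buffer="adapeceaaaddeaadye" (len 18), cursors c1@2 c3@12 c4@12 c2@16, authorship 11......3434..22..
After op 8 (delete): buffer="aapeceaaaeaaye" (len 14), cursors c1@1 c3@9 c4@9 c2@12, authorship 1......34..2..

Answer: 1 12 9 9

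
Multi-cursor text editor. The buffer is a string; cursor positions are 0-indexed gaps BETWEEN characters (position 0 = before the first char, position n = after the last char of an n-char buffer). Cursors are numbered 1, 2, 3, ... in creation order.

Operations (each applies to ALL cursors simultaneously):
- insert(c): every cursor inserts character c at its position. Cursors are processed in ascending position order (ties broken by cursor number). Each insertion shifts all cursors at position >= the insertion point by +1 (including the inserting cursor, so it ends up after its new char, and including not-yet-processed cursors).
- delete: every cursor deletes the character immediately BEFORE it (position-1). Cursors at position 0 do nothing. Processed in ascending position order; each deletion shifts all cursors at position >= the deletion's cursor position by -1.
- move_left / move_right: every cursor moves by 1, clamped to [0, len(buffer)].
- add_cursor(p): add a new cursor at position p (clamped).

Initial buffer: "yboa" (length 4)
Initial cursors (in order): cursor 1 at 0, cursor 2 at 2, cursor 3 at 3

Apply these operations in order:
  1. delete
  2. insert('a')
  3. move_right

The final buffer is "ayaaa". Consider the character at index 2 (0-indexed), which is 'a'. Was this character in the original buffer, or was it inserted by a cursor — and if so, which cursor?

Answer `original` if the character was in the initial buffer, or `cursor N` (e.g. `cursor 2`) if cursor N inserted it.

After op 1 (delete): buffer="ya" (len 2), cursors c1@0 c2@1 c3@1, authorship ..
After op 2 (insert('a')): buffer="ayaaa" (len 5), cursors c1@1 c2@4 c3@4, authorship 1.23.
After op 3 (move_right): buffer="ayaaa" (len 5), cursors c1@2 c2@5 c3@5, authorship 1.23.
Authorship (.=original, N=cursor N): 1 . 2 3 .
Index 2: author = 2

Answer: cursor 2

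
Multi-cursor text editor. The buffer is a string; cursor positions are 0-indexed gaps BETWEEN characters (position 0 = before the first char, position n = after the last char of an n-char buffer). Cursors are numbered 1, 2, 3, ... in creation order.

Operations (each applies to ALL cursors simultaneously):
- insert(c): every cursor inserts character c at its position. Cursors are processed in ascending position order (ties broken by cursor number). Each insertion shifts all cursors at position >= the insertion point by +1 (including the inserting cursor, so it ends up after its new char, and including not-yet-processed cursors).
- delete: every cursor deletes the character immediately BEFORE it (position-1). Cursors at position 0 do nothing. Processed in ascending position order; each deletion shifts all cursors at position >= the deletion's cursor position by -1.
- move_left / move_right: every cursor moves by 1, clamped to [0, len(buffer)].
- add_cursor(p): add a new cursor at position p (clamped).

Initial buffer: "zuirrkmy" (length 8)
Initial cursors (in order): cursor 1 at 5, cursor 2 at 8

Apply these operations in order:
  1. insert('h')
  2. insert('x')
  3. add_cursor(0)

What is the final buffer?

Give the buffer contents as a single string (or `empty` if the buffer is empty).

After op 1 (insert('h')): buffer="zuirrhkmyh" (len 10), cursors c1@6 c2@10, authorship .....1...2
After op 2 (insert('x')): buffer="zuirrhxkmyhx" (len 12), cursors c1@7 c2@12, authorship .....11...22
After op 3 (add_cursor(0)): buffer="zuirrhxkmyhx" (len 12), cursors c3@0 c1@7 c2@12, authorship .....11...22

Answer: zuirrhxkmyhx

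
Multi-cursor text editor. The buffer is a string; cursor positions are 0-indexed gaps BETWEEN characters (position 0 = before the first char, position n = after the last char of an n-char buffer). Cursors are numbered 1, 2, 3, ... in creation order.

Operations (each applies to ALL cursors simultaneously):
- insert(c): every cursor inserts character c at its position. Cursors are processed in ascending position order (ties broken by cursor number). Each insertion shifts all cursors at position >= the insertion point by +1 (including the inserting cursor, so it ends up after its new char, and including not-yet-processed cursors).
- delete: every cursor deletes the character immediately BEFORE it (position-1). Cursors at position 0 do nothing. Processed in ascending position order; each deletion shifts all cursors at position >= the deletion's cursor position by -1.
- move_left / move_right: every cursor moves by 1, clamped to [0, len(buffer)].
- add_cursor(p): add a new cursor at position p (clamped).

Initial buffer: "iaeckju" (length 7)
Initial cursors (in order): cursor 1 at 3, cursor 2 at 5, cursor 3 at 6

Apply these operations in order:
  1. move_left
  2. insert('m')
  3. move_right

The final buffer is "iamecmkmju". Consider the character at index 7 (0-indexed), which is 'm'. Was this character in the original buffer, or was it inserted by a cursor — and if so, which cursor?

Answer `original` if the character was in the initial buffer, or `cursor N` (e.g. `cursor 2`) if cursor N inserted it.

After op 1 (move_left): buffer="iaeckju" (len 7), cursors c1@2 c2@4 c3@5, authorship .......
After op 2 (insert('m')): buffer="iamecmkmju" (len 10), cursors c1@3 c2@6 c3@8, authorship ..1..2.3..
After op 3 (move_right): buffer="iamecmkmju" (len 10), cursors c1@4 c2@7 c3@9, authorship ..1..2.3..
Authorship (.=original, N=cursor N): . . 1 . . 2 . 3 . .
Index 7: author = 3

Answer: cursor 3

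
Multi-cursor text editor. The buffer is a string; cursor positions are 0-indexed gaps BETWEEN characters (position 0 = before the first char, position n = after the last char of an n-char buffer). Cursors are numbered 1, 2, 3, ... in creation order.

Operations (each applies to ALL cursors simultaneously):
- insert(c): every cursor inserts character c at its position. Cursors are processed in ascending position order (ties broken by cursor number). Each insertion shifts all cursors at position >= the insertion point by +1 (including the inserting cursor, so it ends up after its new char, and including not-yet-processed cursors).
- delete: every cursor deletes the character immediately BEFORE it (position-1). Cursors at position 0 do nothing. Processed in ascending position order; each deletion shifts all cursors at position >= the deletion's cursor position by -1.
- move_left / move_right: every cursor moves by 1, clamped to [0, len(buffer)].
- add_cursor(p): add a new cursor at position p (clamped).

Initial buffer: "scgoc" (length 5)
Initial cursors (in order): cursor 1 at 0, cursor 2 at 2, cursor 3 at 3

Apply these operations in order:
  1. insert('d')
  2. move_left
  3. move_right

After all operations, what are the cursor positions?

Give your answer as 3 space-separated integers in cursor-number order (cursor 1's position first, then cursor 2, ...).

Answer: 1 4 6

Derivation:
After op 1 (insert('d')): buffer="dscdgdoc" (len 8), cursors c1@1 c2@4 c3@6, authorship 1..2.3..
After op 2 (move_left): buffer="dscdgdoc" (len 8), cursors c1@0 c2@3 c3@5, authorship 1..2.3..
After op 3 (move_right): buffer="dscdgdoc" (len 8), cursors c1@1 c2@4 c3@6, authorship 1..2.3..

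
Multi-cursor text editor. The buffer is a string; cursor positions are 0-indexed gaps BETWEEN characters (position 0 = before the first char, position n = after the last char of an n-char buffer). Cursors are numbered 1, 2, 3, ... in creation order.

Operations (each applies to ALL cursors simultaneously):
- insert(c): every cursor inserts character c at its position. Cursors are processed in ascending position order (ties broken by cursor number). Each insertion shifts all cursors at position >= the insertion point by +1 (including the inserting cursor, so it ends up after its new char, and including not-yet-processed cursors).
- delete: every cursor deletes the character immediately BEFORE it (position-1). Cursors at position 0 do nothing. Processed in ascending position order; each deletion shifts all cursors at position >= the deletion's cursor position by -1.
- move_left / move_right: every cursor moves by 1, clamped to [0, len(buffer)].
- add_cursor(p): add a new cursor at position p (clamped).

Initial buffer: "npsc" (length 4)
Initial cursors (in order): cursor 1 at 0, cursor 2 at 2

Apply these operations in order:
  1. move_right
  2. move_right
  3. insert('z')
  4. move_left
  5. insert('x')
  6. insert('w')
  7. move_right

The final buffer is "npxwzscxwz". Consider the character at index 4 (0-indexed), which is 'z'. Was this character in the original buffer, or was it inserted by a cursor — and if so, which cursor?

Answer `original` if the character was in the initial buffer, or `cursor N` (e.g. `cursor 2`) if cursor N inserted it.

After op 1 (move_right): buffer="npsc" (len 4), cursors c1@1 c2@3, authorship ....
After op 2 (move_right): buffer="npsc" (len 4), cursors c1@2 c2@4, authorship ....
After op 3 (insert('z')): buffer="npzscz" (len 6), cursors c1@3 c2@6, authorship ..1..2
After op 4 (move_left): buffer="npzscz" (len 6), cursors c1@2 c2@5, authorship ..1..2
After op 5 (insert('x')): buffer="npxzscxz" (len 8), cursors c1@3 c2@7, authorship ..11..22
After op 6 (insert('w')): buffer="npxwzscxwz" (len 10), cursors c1@4 c2@9, authorship ..111..222
After op 7 (move_right): buffer="npxwzscxwz" (len 10), cursors c1@5 c2@10, authorship ..111..222
Authorship (.=original, N=cursor N): . . 1 1 1 . . 2 2 2
Index 4: author = 1

Answer: cursor 1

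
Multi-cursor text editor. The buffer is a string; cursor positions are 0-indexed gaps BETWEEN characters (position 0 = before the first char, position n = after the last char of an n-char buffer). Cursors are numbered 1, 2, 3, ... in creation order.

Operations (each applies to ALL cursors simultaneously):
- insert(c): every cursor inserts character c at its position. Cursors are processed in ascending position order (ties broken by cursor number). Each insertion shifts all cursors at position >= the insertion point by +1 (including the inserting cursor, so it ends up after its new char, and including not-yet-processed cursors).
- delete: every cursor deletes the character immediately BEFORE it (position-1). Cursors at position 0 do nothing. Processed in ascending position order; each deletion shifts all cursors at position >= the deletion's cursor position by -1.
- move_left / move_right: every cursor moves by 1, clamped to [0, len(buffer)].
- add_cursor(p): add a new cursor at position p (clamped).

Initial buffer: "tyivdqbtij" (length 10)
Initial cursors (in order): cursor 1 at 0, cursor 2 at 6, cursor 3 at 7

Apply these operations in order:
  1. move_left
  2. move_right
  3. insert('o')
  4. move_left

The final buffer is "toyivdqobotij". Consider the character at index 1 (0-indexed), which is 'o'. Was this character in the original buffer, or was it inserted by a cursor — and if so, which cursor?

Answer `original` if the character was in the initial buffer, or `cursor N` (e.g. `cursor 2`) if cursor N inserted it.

After op 1 (move_left): buffer="tyivdqbtij" (len 10), cursors c1@0 c2@5 c3@6, authorship ..........
After op 2 (move_right): buffer="tyivdqbtij" (len 10), cursors c1@1 c2@6 c3@7, authorship ..........
After op 3 (insert('o')): buffer="toyivdqobotij" (len 13), cursors c1@2 c2@8 c3@10, authorship .1.....2.3...
After op 4 (move_left): buffer="toyivdqobotij" (len 13), cursors c1@1 c2@7 c3@9, authorship .1.....2.3...
Authorship (.=original, N=cursor N): . 1 . . . . . 2 . 3 . . .
Index 1: author = 1

Answer: cursor 1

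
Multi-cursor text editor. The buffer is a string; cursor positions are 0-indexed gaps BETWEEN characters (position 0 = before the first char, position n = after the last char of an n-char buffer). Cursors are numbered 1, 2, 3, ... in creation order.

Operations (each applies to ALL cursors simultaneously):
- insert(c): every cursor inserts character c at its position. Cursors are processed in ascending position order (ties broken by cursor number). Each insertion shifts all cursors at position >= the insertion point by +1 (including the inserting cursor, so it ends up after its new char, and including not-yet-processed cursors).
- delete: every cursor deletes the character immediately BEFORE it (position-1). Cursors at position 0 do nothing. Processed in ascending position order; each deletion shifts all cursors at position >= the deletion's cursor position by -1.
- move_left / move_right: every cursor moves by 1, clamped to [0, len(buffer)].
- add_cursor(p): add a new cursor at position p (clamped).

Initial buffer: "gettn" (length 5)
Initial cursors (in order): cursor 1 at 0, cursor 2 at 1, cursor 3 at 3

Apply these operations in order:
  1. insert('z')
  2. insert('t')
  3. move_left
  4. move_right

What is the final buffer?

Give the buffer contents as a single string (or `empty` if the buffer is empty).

After op 1 (insert('z')): buffer="zgzetztn" (len 8), cursors c1@1 c2@3 c3@6, authorship 1.2..3..
After op 2 (insert('t')): buffer="ztgztetzttn" (len 11), cursors c1@2 c2@5 c3@9, authorship 11.22..33..
After op 3 (move_left): buffer="ztgztetzttn" (len 11), cursors c1@1 c2@4 c3@8, authorship 11.22..33..
After op 4 (move_right): buffer="ztgztetzttn" (len 11), cursors c1@2 c2@5 c3@9, authorship 11.22..33..

Answer: ztgztetzttn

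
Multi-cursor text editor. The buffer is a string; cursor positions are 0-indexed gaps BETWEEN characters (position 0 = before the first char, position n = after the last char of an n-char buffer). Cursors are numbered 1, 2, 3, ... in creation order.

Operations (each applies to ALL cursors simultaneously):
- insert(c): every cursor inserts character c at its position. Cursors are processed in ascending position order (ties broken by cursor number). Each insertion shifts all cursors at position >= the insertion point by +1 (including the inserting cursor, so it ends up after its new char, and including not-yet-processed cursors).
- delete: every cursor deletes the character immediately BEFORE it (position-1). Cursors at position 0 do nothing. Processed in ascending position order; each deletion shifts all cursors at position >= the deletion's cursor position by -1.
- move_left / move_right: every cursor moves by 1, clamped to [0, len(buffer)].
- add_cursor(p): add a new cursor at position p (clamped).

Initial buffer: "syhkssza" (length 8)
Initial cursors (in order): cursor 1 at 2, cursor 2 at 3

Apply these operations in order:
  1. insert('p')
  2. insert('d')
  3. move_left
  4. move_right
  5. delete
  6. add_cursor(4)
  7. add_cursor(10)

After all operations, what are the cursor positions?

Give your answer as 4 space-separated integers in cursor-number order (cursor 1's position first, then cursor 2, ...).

Answer: 3 5 4 10

Derivation:
After op 1 (insert('p')): buffer="syphpkssza" (len 10), cursors c1@3 c2@5, authorship ..1.2.....
After op 2 (insert('d')): buffer="sypdhpdkssza" (len 12), cursors c1@4 c2@7, authorship ..11.22.....
After op 3 (move_left): buffer="sypdhpdkssza" (len 12), cursors c1@3 c2@6, authorship ..11.22.....
After op 4 (move_right): buffer="sypdhpdkssza" (len 12), cursors c1@4 c2@7, authorship ..11.22.....
After op 5 (delete): buffer="syphpkssza" (len 10), cursors c1@3 c2@5, authorship ..1.2.....
After op 6 (add_cursor(4)): buffer="syphpkssza" (len 10), cursors c1@3 c3@4 c2@5, authorship ..1.2.....
After op 7 (add_cursor(10)): buffer="syphpkssza" (len 10), cursors c1@3 c3@4 c2@5 c4@10, authorship ..1.2.....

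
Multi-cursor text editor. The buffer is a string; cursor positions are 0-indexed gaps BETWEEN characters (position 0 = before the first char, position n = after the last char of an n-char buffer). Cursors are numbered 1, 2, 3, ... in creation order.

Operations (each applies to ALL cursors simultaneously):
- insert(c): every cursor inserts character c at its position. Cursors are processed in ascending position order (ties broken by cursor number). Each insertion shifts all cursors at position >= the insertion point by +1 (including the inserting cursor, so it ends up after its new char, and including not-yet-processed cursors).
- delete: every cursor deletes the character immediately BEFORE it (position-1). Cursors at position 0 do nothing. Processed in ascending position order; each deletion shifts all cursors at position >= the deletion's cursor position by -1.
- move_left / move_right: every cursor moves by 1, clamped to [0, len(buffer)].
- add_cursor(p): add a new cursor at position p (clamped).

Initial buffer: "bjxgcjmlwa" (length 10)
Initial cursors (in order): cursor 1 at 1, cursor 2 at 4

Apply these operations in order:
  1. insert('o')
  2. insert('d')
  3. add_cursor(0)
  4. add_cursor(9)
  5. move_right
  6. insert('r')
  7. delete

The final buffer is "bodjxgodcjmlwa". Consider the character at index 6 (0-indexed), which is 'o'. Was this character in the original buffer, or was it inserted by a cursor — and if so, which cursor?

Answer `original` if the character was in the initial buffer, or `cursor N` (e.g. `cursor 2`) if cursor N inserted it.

After op 1 (insert('o')): buffer="bojxgocjmlwa" (len 12), cursors c1@2 c2@6, authorship .1...2......
After op 2 (insert('d')): buffer="bodjxgodcjmlwa" (len 14), cursors c1@3 c2@8, authorship .11...22......
After op 3 (add_cursor(0)): buffer="bodjxgodcjmlwa" (len 14), cursors c3@0 c1@3 c2@8, authorship .11...22......
After op 4 (add_cursor(9)): buffer="bodjxgodcjmlwa" (len 14), cursors c3@0 c1@3 c2@8 c4@9, authorship .11...22......
After op 5 (move_right): buffer="bodjxgodcjmlwa" (len 14), cursors c3@1 c1@4 c2@9 c4@10, authorship .11...22......
After op 6 (insert('r')): buffer="brodjrxgodcrjrmlwa" (len 18), cursors c3@2 c1@6 c2@12 c4@14, authorship .311.1..22.2.4....
After op 7 (delete): buffer="bodjxgodcjmlwa" (len 14), cursors c3@1 c1@4 c2@9 c4@10, authorship .11...22......
Authorship (.=original, N=cursor N): . 1 1 . . . 2 2 . . . . . .
Index 6: author = 2

Answer: cursor 2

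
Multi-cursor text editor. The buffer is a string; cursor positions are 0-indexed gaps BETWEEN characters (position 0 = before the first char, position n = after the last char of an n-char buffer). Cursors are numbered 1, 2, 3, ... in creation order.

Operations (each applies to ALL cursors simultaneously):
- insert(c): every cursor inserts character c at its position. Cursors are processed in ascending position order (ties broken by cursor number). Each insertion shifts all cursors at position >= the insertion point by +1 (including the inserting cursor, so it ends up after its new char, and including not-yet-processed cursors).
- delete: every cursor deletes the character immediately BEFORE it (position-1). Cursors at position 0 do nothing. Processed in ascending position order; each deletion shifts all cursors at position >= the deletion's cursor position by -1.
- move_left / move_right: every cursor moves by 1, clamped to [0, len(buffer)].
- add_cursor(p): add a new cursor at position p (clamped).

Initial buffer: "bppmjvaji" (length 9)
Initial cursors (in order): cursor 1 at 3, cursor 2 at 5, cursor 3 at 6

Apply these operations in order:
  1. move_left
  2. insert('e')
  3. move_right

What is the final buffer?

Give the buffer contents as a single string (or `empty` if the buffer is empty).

After op 1 (move_left): buffer="bppmjvaji" (len 9), cursors c1@2 c2@4 c3@5, authorship .........
After op 2 (insert('e')): buffer="bpepmejevaji" (len 12), cursors c1@3 c2@6 c3@8, authorship ..1..2.3....
After op 3 (move_right): buffer="bpepmejevaji" (len 12), cursors c1@4 c2@7 c3@9, authorship ..1..2.3....

Answer: bpepmejevaji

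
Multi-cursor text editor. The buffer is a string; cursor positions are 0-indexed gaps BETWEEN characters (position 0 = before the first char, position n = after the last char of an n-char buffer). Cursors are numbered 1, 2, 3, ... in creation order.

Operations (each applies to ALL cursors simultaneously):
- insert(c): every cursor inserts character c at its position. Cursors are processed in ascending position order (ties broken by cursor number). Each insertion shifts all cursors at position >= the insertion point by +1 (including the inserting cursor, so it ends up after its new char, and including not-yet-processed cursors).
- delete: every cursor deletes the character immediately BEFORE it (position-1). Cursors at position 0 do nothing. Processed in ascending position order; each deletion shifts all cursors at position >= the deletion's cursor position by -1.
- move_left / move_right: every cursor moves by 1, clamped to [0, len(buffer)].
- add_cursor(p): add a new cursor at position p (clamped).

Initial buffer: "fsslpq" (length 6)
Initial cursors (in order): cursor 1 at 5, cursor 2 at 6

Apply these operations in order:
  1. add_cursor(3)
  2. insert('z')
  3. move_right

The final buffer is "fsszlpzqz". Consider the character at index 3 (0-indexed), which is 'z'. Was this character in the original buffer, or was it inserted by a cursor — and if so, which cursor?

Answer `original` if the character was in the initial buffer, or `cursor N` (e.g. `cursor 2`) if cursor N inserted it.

After op 1 (add_cursor(3)): buffer="fsslpq" (len 6), cursors c3@3 c1@5 c2@6, authorship ......
After op 2 (insert('z')): buffer="fsszlpzqz" (len 9), cursors c3@4 c1@7 c2@9, authorship ...3..1.2
After op 3 (move_right): buffer="fsszlpzqz" (len 9), cursors c3@5 c1@8 c2@9, authorship ...3..1.2
Authorship (.=original, N=cursor N): . . . 3 . . 1 . 2
Index 3: author = 3

Answer: cursor 3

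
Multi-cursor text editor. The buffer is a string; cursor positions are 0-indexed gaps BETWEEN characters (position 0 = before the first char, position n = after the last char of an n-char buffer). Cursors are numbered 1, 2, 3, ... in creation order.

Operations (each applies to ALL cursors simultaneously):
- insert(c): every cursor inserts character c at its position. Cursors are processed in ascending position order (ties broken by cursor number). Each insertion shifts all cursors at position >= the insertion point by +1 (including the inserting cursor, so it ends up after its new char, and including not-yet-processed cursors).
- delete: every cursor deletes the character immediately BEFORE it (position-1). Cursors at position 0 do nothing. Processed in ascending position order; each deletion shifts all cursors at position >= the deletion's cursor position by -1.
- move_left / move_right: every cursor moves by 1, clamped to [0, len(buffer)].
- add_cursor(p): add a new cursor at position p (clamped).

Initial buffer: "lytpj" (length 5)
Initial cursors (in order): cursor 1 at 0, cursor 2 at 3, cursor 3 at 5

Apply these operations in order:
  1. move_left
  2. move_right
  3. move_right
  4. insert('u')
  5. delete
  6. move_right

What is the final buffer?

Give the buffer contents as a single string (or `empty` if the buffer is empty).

After op 1 (move_left): buffer="lytpj" (len 5), cursors c1@0 c2@2 c3@4, authorship .....
After op 2 (move_right): buffer="lytpj" (len 5), cursors c1@1 c2@3 c3@5, authorship .....
After op 3 (move_right): buffer="lytpj" (len 5), cursors c1@2 c2@4 c3@5, authorship .....
After op 4 (insert('u')): buffer="lyutpuju" (len 8), cursors c1@3 c2@6 c3@8, authorship ..1..2.3
After op 5 (delete): buffer="lytpj" (len 5), cursors c1@2 c2@4 c3@5, authorship .....
After op 6 (move_right): buffer="lytpj" (len 5), cursors c1@3 c2@5 c3@5, authorship .....

Answer: lytpj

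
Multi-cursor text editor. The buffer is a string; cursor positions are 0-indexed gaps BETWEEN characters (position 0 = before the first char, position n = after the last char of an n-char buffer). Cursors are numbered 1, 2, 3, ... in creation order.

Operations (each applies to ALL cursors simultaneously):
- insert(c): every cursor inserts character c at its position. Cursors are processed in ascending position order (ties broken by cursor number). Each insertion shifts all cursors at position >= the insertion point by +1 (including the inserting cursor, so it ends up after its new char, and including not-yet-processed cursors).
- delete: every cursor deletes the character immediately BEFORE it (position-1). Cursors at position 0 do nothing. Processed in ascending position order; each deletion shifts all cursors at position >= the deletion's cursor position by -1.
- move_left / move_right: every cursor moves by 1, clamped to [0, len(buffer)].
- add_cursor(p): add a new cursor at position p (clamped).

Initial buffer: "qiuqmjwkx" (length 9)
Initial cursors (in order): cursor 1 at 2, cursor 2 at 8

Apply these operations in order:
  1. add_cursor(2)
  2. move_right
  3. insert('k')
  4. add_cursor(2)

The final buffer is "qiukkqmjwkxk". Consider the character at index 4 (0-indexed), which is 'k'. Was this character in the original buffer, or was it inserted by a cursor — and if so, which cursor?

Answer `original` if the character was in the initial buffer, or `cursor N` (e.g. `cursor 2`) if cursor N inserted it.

Answer: cursor 3

Derivation:
After op 1 (add_cursor(2)): buffer="qiuqmjwkx" (len 9), cursors c1@2 c3@2 c2@8, authorship .........
After op 2 (move_right): buffer="qiuqmjwkx" (len 9), cursors c1@3 c3@3 c2@9, authorship .........
After op 3 (insert('k')): buffer="qiukkqmjwkxk" (len 12), cursors c1@5 c3@5 c2@12, authorship ...13......2
After op 4 (add_cursor(2)): buffer="qiukkqmjwkxk" (len 12), cursors c4@2 c1@5 c3@5 c2@12, authorship ...13......2
Authorship (.=original, N=cursor N): . . . 1 3 . . . . . . 2
Index 4: author = 3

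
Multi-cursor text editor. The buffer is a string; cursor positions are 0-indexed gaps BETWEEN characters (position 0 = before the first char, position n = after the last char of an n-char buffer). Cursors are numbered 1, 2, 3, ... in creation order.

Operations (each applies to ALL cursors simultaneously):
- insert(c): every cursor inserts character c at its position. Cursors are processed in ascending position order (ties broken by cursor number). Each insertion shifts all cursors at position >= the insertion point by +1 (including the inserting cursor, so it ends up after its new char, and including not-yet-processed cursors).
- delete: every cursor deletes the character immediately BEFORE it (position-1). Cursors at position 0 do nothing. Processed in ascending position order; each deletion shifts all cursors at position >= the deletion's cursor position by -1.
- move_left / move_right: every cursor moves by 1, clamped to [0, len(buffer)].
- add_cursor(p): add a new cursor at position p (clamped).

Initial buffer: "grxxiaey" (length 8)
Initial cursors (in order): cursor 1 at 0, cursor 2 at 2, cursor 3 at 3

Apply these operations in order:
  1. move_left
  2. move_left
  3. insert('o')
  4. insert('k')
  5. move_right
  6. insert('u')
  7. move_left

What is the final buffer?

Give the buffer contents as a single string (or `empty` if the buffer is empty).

After op 1 (move_left): buffer="grxxiaey" (len 8), cursors c1@0 c2@1 c3@2, authorship ........
After op 2 (move_left): buffer="grxxiaey" (len 8), cursors c1@0 c2@0 c3@1, authorship ........
After op 3 (insert('o')): buffer="oogorxxiaey" (len 11), cursors c1@2 c2@2 c3@4, authorship 12.3.......
After op 4 (insert('k')): buffer="ookkgokrxxiaey" (len 14), cursors c1@4 c2@4 c3@7, authorship 1212.33.......
After op 5 (move_right): buffer="ookkgokrxxiaey" (len 14), cursors c1@5 c2@5 c3@8, authorship 1212.33.......
After op 6 (insert('u')): buffer="ookkguuokruxxiaey" (len 17), cursors c1@7 c2@7 c3@11, authorship 1212.1233.3......
After op 7 (move_left): buffer="ookkguuokruxxiaey" (len 17), cursors c1@6 c2@6 c3@10, authorship 1212.1233.3......

Answer: ookkguuokruxxiaey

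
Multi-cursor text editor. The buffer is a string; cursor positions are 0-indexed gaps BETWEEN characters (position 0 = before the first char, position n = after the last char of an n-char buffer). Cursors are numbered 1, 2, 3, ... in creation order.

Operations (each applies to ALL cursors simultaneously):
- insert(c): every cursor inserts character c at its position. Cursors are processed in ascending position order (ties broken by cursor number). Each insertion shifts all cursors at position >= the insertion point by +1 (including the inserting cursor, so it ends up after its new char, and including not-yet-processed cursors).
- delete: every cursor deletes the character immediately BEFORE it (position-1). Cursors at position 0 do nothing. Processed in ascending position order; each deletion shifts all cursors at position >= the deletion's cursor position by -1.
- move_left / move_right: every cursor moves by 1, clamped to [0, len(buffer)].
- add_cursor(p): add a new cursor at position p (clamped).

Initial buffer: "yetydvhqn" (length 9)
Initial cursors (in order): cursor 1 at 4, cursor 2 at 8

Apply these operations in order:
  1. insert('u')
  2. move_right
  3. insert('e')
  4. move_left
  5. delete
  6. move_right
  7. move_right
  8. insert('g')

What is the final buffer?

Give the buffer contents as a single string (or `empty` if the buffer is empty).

After op 1 (insert('u')): buffer="yetyudvhqun" (len 11), cursors c1@5 c2@10, authorship ....1....2.
After op 2 (move_right): buffer="yetyudvhqun" (len 11), cursors c1@6 c2@11, authorship ....1....2.
After op 3 (insert('e')): buffer="yetyudevhqune" (len 13), cursors c1@7 c2@13, authorship ....1.1...2.2
After op 4 (move_left): buffer="yetyudevhqune" (len 13), cursors c1@6 c2@12, authorship ....1.1...2.2
After op 5 (delete): buffer="yetyuevhque" (len 11), cursors c1@5 c2@10, authorship ....11...22
After op 6 (move_right): buffer="yetyuevhque" (len 11), cursors c1@6 c2@11, authorship ....11...22
After op 7 (move_right): buffer="yetyuevhque" (len 11), cursors c1@7 c2@11, authorship ....11...22
After op 8 (insert('g')): buffer="yetyuevghqueg" (len 13), cursors c1@8 c2@13, authorship ....11.1..222

Answer: yetyuevghqueg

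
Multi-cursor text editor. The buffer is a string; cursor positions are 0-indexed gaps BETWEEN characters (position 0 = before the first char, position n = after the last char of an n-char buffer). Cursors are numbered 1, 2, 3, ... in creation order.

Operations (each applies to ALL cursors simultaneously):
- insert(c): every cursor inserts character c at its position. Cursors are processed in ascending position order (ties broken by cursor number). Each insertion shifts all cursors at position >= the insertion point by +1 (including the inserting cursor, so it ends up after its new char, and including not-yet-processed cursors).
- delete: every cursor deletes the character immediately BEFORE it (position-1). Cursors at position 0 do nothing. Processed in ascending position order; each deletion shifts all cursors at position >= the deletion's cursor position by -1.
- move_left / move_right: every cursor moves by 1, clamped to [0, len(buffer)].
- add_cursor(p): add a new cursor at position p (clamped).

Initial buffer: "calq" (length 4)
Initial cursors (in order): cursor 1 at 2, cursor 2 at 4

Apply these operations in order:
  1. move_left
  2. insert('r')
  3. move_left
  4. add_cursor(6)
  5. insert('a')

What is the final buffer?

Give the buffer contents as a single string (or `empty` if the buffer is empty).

After op 1 (move_left): buffer="calq" (len 4), cursors c1@1 c2@3, authorship ....
After op 2 (insert('r')): buffer="cralrq" (len 6), cursors c1@2 c2@5, authorship .1..2.
After op 3 (move_left): buffer="cralrq" (len 6), cursors c1@1 c2@4, authorship .1..2.
After op 4 (add_cursor(6)): buffer="cralrq" (len 6), cursors c1@1 c2@4 c3@6, authorship .1..2.
After op 5 (insert('a')): buffer="caralarqa" (len 9), cursors c1@2 c2@6 c3@9, authorship .11..22.3

Answer: caralarqa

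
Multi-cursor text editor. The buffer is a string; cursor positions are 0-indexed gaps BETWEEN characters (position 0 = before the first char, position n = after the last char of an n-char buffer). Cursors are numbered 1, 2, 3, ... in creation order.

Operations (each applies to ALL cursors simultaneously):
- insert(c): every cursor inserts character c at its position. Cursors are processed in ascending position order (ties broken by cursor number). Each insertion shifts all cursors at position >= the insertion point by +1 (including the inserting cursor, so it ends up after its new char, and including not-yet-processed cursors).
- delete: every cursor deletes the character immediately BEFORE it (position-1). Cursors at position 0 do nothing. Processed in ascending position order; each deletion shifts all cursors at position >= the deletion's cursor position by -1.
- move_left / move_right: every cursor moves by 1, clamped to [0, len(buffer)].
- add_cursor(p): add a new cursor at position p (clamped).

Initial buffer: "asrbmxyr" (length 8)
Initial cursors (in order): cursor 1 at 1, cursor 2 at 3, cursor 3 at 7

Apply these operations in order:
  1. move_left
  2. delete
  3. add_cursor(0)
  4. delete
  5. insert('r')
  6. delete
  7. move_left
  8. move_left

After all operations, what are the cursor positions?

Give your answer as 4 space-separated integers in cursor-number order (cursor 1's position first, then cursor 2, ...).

Answer: 0 0 0 0

Derivation:
After op 1 (move_left): buffer="asrbmxyr" (len 8), cursors c1@0 c2@2 c3@6, authorship ........
After op 2 (delete): buffer="arbmyr" (len 6), cursors c1@0 c2@1 c3@4, authorship ......
After op 3 (add_cursor(0)): buffer="arbmyr" (len 6), cursors c1@0 c4@0 c2@1 c3@4, authorship ......
After op 4 (delete): buffer="rbyr" (len 4), cursors c1@0 c2@0 c4@0 c3@2, authorship ....
After op 5 (insert('r')): buffer="rrrrbryr" (len 8), cursors c1@3 c2@3 c4@3 c3@6, authorship 124..3..
After op 6 (delete): buffer="rbyr" (len 4), cursors c1@0 c2@0 c4@0 c3@2, authorship ....
After op 7 (move_left): buffer="rbyr" (len 4), cursors c1@0 c2@0 c4@0 c3@1, authorship ....
After op 8 (move_left): buffer="rbyr" (len 4), cursors c1@0 c2@0 c3@0 c4@0, authorship ....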